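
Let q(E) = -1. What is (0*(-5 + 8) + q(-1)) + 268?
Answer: 267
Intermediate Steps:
(0*(-5 + 8) + q(-1)) + 268 = (0*(-5 + 8) - 1) + 268 = (0*3 - 1) + 268 = (0 - 1) + 268 = -1 + 268 = 267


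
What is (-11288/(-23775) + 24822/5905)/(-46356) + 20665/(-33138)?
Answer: -124545578704034/199686598814325 ≈ -0.62370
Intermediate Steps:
(-11288/(-23775) + 24822/5905)/(-46356) + 20665/(-33138) = (-11288*(-1/23775) + 24822*(1/5905))*(-1/46356) + 20665*(-1/33138) = (11288/23775 + 24822/5905)*(-1/46356) - 20665/33138 = (131359738/28078275)*(-1/46356) - 20665/33138 = -65679869/650798257950 - 20665/33138 = -124545578704034/199686598814325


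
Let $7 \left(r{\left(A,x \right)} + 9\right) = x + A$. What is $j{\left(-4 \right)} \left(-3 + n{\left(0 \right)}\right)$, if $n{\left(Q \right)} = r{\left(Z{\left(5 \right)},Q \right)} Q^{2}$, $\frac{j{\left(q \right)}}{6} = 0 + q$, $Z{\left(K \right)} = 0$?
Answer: $72$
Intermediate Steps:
$r{\left(A,x \right)} = -9 + \frac{A}{7} + \frac{x}{7}$ ($r{\left(A,x \right)} = -9 + \frac{x + A}{7} = -9 + \frac{A + x}{7} = -9 + \left(\frac{A}{7} + \frac{x}{7}\right) = -9 + \frac{A}{7} + \frac{x}{7}$)
$j{\left(q \right)} = 6 q$ ($j{\left(q \right)} = 6 \left(0 + q\right) = 6 q$)
$n{\left(Q \right)} = Q^{2} \left(-9 + \frac{Q}{7}\right)$ ($n{\left(Q \right)} = \left(-9 + \frac{1}{7} \cdot 0 + \frac{Q}{7}\right) Q^{2} = \left(-9 + 0 + \frac{Q}{7}\right) Q^{2} = \left(-9 + \frac{Q}{7}\right) Q^{2} = Q^{2} \left(-9 + \frac{Q}{7}\right)$)
$j{\left(-4 \right)} \left(-3 + n{\left(0 \right)}\right) = 6 \left(-4\right) \left(-3 + \frac{0^{2} \left(-63 + 0\right)}{7}\right) = - 24 \left(-3 + \frac{1}{7} \cdot 0 \left(-63\right)\right) = - 24 \left(-3 + 0\right) = \left(-24\right) \left(-3\right) = 72$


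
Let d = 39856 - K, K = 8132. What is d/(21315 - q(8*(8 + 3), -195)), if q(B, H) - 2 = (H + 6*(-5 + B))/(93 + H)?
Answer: 1078616/724743 ≈ 1.4883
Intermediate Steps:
d = 31724 (d = 39856 - 1*8132 = 39856 - 8132 = 31724)
q(B, H) = 2 + (-30 + H + 6*B)/(93 + H) (q(B, H) = 2 + (H + 6*(-5 + B))/(93 + H) = 2 + (H + (-30 + 6*B))/(93 + H) = 2 + (-30 + H + 6*B)/(93 + H))
d/(21315 - q(8*(8 + 3), -195)) = 31724/(21315 - 3*(52 - 195 + 2*(8*(8 + 3)))/(93 - 195)) = 31724/(21315 - 3*(52 - 195 + 2*(8*11))/(-102)) = 31724/(21315 - 3*(-1)*(52 - 195 + 2*88)/102) = 31724/(21315 - 3*(-1)*(52 - 195 + 176)/102) = 31724/(21315 - 3*(-1)*33/102) = 31724/(21315 - 1*(-33/34)) = 31724/(21315 + 33/34) = 31724/(724743/34) = 31724*(34/724743) = 1078616/724743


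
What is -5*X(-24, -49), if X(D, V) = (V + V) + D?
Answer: 610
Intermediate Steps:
X(D, V) = D + 2*V (X(D, V) = 2*V + D = D + 2*V)
-5*X(-24, -49) = -5*(-24 + 2*(-49)) = -5*(-24 - 98) = -5*(-122) = 610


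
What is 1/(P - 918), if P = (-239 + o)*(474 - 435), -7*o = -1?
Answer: -7/71634 ≈ -9.7719e-5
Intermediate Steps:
o = 1/7 (o = -1/7*(-1) = 1/7 ≈ 0.14286)
P = -65208/7 (P = (-239 + 1/7)*(474 - 435) = -1672/7*39 = -65208/7 ≈ -9315.4)
1/(P - 918) = 1/(-65208/7 - 918) = 1/(-71634/7) = -7/71634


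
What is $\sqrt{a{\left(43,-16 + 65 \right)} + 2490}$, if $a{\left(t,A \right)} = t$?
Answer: $\sqrt{2533} \approx 50.329$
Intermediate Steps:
$\sqrt{a{\left(43,-16 + 65 \right)} + 2490} = \sqrt{43 + 2490} = \sqrt{2533}$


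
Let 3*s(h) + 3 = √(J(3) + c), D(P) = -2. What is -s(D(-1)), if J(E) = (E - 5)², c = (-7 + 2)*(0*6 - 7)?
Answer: 1 - √39/3 ≈ -1.0817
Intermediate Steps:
c = 35 (c = -5*(0 - 7) = -5*(-7) = 35)
J(E) = (-5 + E)²
s(h) = -1 + √39/3 (s(h) = -1 + √((-5 + 3)² + 35)/3 = -1 + √((-2)² + 35)/3 = -1 + √(4 + 35)/3 = -1 + √39/3)
-s(D(-1)) = -(-1 + √39/3) = 1 - √39/3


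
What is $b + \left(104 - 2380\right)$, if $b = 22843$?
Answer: $20567$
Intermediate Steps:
$b + \left(104 - 2380\right) = 22843 + \left(104 - 2380\right) = 22843 - 2276 = 20567$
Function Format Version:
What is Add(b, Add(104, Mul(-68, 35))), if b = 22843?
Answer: 20567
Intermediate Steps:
Add(b, Add(104, Mul(-68, 35))) = Add(22843, Add(104, Mul(-68, 35))) = Add(22843, Add(104, -2380)) = Add(22843, -2276) = 20567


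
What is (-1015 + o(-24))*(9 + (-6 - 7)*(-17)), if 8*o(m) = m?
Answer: -234140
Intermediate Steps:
o(m) = m/8
(-1015 + o(-24))*(9 + (-6 - 7)*(-17)) = (-1015 + (⅛)*(-24))*(9 + (-6 - 7)*(-17)) = (-1015 - 3)*(9 - 13*(-17)) = -1018*(9 + 221) = -1018*230 = -234140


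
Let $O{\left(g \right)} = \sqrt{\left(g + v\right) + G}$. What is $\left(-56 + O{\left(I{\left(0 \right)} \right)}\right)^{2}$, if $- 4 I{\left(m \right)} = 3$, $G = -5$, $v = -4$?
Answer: $\frac{\left(112 - i \sqrt{39}\right)^{2}}{4} \approx 3126.3 - 349.72 i$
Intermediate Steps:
$I{\left(m \right)} = - \frac{3}{4}$ ($I{\left(m \right)} = \left(- \frac{1}{4}\right) 3 = - \frac{3}{4}$)
$O{\left(g \right)} = \sqrt{-9 + g}$ ($O{\left(g \right)} = \sqrt{\left(g - 4\right) - 5} = \sqrt{\left(-4 + g\right) - 5} = \sqrt{-9 + g}$)
$\left(-56 + O{\left(I{\left(0 \right)} \right)}\right)^{2} = \left(-56 + \sqrt{-9 - \frac{3}{4}}\right)^{2} = \left(-56 + \sqrt{- \frac{39}{4}}\right)^{2} = \left(-56 + \frac{i \sqrt{39}}{2}\right)^{2}$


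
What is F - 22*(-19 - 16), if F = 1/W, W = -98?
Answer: 75459/98 ≈ 769.99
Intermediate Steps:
F = -1/98 (F = 1/(-98) = -1/98 ≈ -0.010204)
F - 22*(-19 - 16) = -1/98 - 22*(-19 - 16) = -1/98 - 22*(-35) = -1/98 - 1*(-770) = -1/98 + 770 = 75459/98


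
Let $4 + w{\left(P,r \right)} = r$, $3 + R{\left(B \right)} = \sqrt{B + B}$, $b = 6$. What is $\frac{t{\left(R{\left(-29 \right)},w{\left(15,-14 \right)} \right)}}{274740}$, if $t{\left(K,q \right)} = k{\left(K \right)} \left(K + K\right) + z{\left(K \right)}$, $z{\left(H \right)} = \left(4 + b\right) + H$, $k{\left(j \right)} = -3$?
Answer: $\frac{5}{54948} - \frac{i \sqrt{58}}{54948} \approx 9.0995 \cdot 10^{-5} - 0.0001386 i$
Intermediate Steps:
$R{\left(B \right)} = -3 + \sqrt{2} \sqrt{B}$ ($R{\left(B \right)} = -3 + \sqrt{B + B} = -3 + \sqrt{2 B} = -3 + \sqrt{2} \sqrt{B}$)
$z{\left(H \right)} = 10 + H$ ($z{\left(H \right)} = \left(4 + 6\right) + H = 10 + H$)
$w{\left(P,r \right)} = -4 + r$
$t{\left(K,q \right)} = 10 - 5 K$ ($t{\left(K,q \right)} = - 3 \left(K + K\right) + \left(10 + K\right) = - 3 \cdot 2 K + \left(10 + K\right) = - 6 K + \left(10 + K\right) = 10 - 5 K$)
$\frac{t{\left(R{\left(-29 \right)},w{\left(15,-14 \right)} \right)}}{274740} = \frac{10 - 5 \left(-3 + \sqrt{2} \sqrt{-29}\right)}{274740} = \left(10 - 5 \left(-3 + \sqrt{2} i \sqrt{29}\right)\right) \frac{1}{274740} = \left(10 - 5 \left(-3 + i \sqrt{58}\right)\right) \frac{1}{274740} = \left(10 + \left(15 - 5 i \sqrt{58}\right)\right) \frac{1}{274740} = \left(25 - 5 i \sqrt{58}\right) \frac{1}{274740} = \frac{5}{54948} - \frac{i \sqrt{58}}{54948}$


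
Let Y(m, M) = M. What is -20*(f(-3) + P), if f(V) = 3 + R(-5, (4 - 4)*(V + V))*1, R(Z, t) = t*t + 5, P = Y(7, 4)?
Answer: -240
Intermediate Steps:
P = 4
R(Z, t) = 5 + t² (R(Z, t) = t² + 5 = 5 + t²)
f(V) = 8 (f(V) = 3 + (5 + ((4 - 4)*(V + V))²)*1 = 3 + (5 + (0*(2*V))²)*1 = 3 + (5 + 0²)*1 = 3 + (5 + 0)*1 = 3 + 5*1 = 3 + 5 = 8)
-20*(f(-3) + P) = -20*(8 + 4) = -20*12 = -240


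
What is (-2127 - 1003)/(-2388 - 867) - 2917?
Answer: -1898341/651 ≈ -2916.0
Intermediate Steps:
(-2127 - 1003)/(-2388 - 867) - 2917 = -3130/(-3255) - 2917 = -3130*(-1/3255) - 2917 = 626/651 - 2917 = -1898341/651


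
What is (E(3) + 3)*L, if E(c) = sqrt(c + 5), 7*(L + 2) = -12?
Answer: -78/7 - 52*sqrt(2)/7 ≈ -21.648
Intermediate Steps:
L = -26/7 (L = -2 + (1/7)*(-12) = -2 - 12/7 = -26/7 ≈ -3.7143)
E(c) = sqrt(5 + c)
(E(3) + 3)*L = (sqrt(5 + 3) + 3)*(-26/7) = (sqrt(8) + 3)*(-26/7) = (2*sqrt(2) + 3)*(-26/7) = (3 + 2*sqrt(2))*(-26/7) = -78/7 - 52*sqrt(2)/7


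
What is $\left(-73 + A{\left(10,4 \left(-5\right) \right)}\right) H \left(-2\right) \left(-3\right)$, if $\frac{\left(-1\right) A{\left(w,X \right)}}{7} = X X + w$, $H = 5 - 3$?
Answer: $-35316$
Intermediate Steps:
$H = 2$
$A{\left(w,X \right)} = - 7 w - 7 X^{2}$ ($A{\left(w,X \right)} = - 7 \left(X X + w\right) = - 7 \left(X^{2} + w\right) = - 7 \left(w + X^{2}\right) = - 7 w - 7 X^{2}$)
$\left(-73 + A{\left(10,4 \left(-5\right) \right)}\right) H \left(-2\right) \left(-3\right) = \left(-73 - \left(70 + 7 \left(4 \left(-5\right)\right)^{2}\right)\right) 2 \left(-2\right) \left(-3\right) = \left(-73 - \left(70 + 7 \left(-20\right)^{2}\right)\right) \left(\left(-4\right) \left(-3\right)\right) = \left(-73 - 2870\right) 12 = \left(-2943\right) 12 = -35316$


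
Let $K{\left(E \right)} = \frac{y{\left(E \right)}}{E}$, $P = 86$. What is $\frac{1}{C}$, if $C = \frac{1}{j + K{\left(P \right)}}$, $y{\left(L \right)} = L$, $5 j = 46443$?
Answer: $\frac{46448}{5} \approx 9289.6$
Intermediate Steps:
$j = \frac{46443}{5}$ ($j = \frac{1}{5} \cdot 46443 = \frac{46443}{5} \approx 9288.6$)
$K{\left(E \right)} = 1$ ($K{\left(E \right)} = \frac{E}{E} = 1$)
$C = \frac{5}{46448}$ ($C = \frac{1}{\frac{46443}{5} + 1} = \frac{1}{\frac{46448}{5}} = \frac{5}{46448} \approx 0.00010765$)
$\frac{1}{C} = \frac{1}{\frac{5}{46448}} = \frac{46448}{5}$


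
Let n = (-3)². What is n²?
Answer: 81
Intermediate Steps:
n = 9
n² = 9² = 81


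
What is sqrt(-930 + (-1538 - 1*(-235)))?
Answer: I*sqrt(2233) ≈ 47.255*I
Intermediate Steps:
sqrt(-930 + (-1538 - 1*(-235))) = sqrt(-930 + (-1538 + 235)) = sqrt(-930 - 1303) = sqrt(-2233) = I*sqrt(2233)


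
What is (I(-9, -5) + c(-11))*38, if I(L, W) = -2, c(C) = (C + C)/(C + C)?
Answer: -38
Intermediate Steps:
c(C) = 1 (c(C) = (2*C)/((2*C)) = (2*C)*(1/(2*C)) = 1)
(I(-9, -5) + c(-11))*38 = (-2 + 1)*38 = -1*38 = -38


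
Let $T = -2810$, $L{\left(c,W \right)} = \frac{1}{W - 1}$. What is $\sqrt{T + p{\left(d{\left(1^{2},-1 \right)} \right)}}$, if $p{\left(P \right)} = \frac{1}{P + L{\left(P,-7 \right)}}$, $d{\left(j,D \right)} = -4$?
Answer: $\frac{i \sqrt{3060354}}{33} \approx 53.012 i$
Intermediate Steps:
$L{\left(c,W \right)} = \frac{1}{-1 + W}$
$p{\left(P \right)} = \frac{1}{- \frac{1}{8} + P}$ ($p{\left(P \right)} = \frac{1}{P + \frac{1}{-1 - 7}} = \frac{1}{P + \frac{1}{-8}} = \frac{1}{P - \frac{1}{8}} = \frac{1}{- \frac{1}{8} + P}$)
$\sqrt{T + p{\left(d{\left(1^{2},-1 \right)} \right)}} = \sqrt{-2810 + \frac{8}{-1 + 8 \left(-4\right)}} = \sqrt{-2810 + \frac{8}{-1 - 32}} = \sqrt{-2810 + \frac{8}{-33}} = \sqrt{-2810 + 8 \left(- \frac{1}{33}\right)} = \sqrt{-2810 - \frac{8}{33}} = \sqrt{- \frac{92738}{33}} = \frac{i \sqrt{3060354}}{33}$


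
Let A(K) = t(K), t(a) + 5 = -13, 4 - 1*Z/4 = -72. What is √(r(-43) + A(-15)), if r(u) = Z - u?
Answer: √329 ≈ 18.138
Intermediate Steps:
Z = 304 (Z = 16 - 4*(-72) = 16 + 288 = 304)
t(a) = -18 (t(a) = -5 - 13 = -18)
A(K) = -18
r(u) = 304 - u
√(r(-43) + A(-15)) = √((304 - 1*(-43)) - 18) = √((304 + 43) - 18) = √(347 - 18) = √329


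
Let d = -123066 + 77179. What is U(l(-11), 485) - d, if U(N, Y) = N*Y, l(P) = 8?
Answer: 49767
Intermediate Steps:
d = -45887
U(l(-11), 485) - d = 8*485 - 1*(-45887) = 3880 + 45887 = 49767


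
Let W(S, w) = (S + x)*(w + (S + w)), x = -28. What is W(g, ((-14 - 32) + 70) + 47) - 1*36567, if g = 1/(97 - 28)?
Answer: -193017356/4761 ≈ -40541.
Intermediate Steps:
g = 1/69 ≈ 0.014493
W(S, w) = (-28 + S)*(S + 2*w) (W(S, w) = (S - 28)*(w + (S + w)) = (-28 + S)*(S + 2*w))
W(g, ((-14 - 32) + 70) + 47) - 1*36567 = ((1/69)² - 56*(((-14 - 32) + 70) + 47) - 28*1/69 + 2*(1/69)*(((-14 - 32) + 70) + 47)) - 1*36567 = (1/4761 - 56*((-46 + 70) + 47) - 28/69 + 2*(1/69)*((-46 + 70) + 47)) - 36567 = (1/4761 - 56*(24 + 47) - 28/69 + 2*(1/69)*(24 + 47)) - 36567 = (1/4761 - 56*71 - 28/69 + 2*(1/69)*71) - 36567 = (1/4761 - 3976 - 28/69 + 142/69) - 36567 = -18921869/4761 - 36567 = -193017356/4761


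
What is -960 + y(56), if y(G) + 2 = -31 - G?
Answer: -1049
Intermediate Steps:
y(G) = -33 - G (y(G) = -2 + (-31 - G) = -33 - G)
-960 + y(56) = -960 + (-33 - 1*56) = -960 + (-33 - 56) = -960 - 89 = -1049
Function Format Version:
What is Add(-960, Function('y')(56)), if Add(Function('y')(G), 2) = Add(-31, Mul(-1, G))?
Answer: -1049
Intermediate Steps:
Function('y')(G) = Add(-33, Mul(-1, G)) (Function('y')(G) = Add(-2, Add(-31, Mul(-1, G))) = Add(-33, Mul(-1, G)))
Add(-960, Function('y')(56)) = Add(-960, Add(-33, Mul(-1, 56))) = Add(-960, Add(-33, -56)) = Add(-960, -89) = -1049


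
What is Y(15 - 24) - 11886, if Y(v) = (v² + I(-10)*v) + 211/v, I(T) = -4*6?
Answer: -104512/9 ≈ -11612.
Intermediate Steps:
I(T) = -24
Y(v) = v² - 24*v + 211/v (Y(v) = (v² - 24*v) + 211/v = v² - 24*v + 211/v)
Y(15 - 24) - 11886 = (211 + (15 - 24)²*(-24 + (15 - 24)))/(15 - 24) - 11886 = (211 + (-9)²*(-24 - 9))/(-9) - 11886 = -(211 + 81*(-33))/9 - 11886 = -(211 - 2673)/9 - 11886 = -⅑*(-2462) - 11886 = 2462/9 - 11886 = -104512/9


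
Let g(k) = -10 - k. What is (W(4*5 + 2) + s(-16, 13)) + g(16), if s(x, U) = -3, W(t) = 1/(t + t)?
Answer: -1275/44 ≈ -28.977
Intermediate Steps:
W(t) = 1/(2*t)
(W(4*5 + 2) + s(-16, 13)) + g(16) = (1/(2*(4*5 + 2)) - 3) + (-10 - 1*16) = (1/(2*(20 + 2)) - 3) + (-10 - 16) = ((1/2)/22 - 3) - 26 = ((1/2)*(1/22) - 3) - 26 = (1/44 - 3) - 26 = -131/44 - 26 = -1275/44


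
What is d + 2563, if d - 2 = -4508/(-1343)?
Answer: 3449303/1343 ≈ 2568.4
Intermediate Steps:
d = 7194/1343 (d = 2 - 4508/(-1343) = 2 - 4508*(-1/1343) = 2 + 4508/1343 = 7194/1343 ≈ 5.3567)
d + 2563 = 7194/1343 + 2563 = 3449303/1343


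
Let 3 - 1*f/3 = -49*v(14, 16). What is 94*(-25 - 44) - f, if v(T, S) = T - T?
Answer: -6495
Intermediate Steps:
v(T, S) = 0
f = 9 (f = 9 - (-147)*0 = 9 - 3*0 = 9 + 0 = 9)
94*(-25 - 44) - f = 94*(-25 - 44) - 1*9 = 94*(-69) - 9 = -6486 - 9 = -6495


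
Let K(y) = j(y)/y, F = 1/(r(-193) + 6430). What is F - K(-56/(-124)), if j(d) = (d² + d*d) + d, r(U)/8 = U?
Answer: -288243/151466 ≈ -1.9030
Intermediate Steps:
r(U) = 8*U
j(d) = d + 2*d² (j(d) = (d² + d²) + d = 2*d² + d = d + 2*d²)
F = 1/4886 (F = 1/(8*(-193) + 6430) = 1/(-1544 + 6430) = 1/4886 ≈ 0.00020467)
K(y) = 1 + 2*y (K(y) = (y*(1 + 2*y))/y = 1 + 2*y)
F - K(-56/(-124)) = 1/4886 - (1 + 2*(-56/(-124))) = 1/4886 - (1 + 2*(-56*(-1/124))) = 1/4886 - (1 + 2*(14/31)) = 1/4886 - (1 + 28/31) = 1/4886 - 1*59/31 = 1/4886 - 59/31 = -288243/151466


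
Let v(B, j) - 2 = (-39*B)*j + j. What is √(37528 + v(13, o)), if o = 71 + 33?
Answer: I*√15094 ≈ 122.86*I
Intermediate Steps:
o = 104
v(B, j) = 2 + j - 39*B*j (v(B, j) = 2 + ((-39*B)*j + j) = 2 + (-39*B*j + j) = 2 + (j - 39*B*j) = 2 + j - 39*B*j)
√(37528 + v(13, o)) = √(37528 + (2 + 104 - 39*13*104)) = √(37528 + (2 + 104 - 52728)) = √(37528 - 52622) = √(-15094) = I*√15094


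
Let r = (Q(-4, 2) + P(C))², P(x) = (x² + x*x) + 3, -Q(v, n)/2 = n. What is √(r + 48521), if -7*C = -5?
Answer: √116498922/49 ≈ 220.27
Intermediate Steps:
C = 5/7 (C = -⅐*(-5) = 5/7 ≈ 0.71429)
Q(v, n) = -2*n
P(x) = 3 + 2*x² (P(x) = (x² + x²) + 3 = 2*x² + 3 = 3 + 2*x²)
r = 1/2401 (r = (-2*2 + (3 + 2*(5/7)²))² = (-4 + (3 + 2*(25/49)))² = (-4 + (3 + 50/49))² = (-4 + 197/49)² = (1/49)² = 1/2401 ≈ 0.00041649)
√(r + 48521) = √(1/2401 + 48521) = √(116498922/2401) = √116498922/49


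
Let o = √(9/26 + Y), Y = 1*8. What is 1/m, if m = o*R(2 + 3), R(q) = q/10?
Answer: 2*√5642/217 ≈ 0.69229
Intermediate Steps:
Y = 8
o = √5642/26 (o = √(9/26 + 8) = √(217/26) = √5642/26 ≈ 2.8890)
R(q) = q/10 (R(q) = q*(⅒) = q/10)
m = √5642/52 (m = (√5642/26)*((2 + 3)/10) = (√5642/26)*((⅒)*5) = (√5642/26)*(½) = √5642/52 ≈ 1.4445)
1/m = 1/(√5642/52) = 2*√5642/217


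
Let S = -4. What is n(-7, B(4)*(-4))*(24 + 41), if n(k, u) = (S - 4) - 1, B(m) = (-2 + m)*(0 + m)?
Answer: -585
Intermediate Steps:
B(m) = m*(-2 + m) (B(m) = (-2 + m)*m = m*(-2 + m))
n(k, u) = -9 (n(k, u) = (-4 - 4) - 1 = -8 - 1 = -9)
n(-7, B(4)*(-4))*(24 + 41) = -9*(24 + 41) = -9*65 = -585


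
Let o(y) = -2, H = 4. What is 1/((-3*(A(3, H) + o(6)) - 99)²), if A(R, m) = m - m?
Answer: 1/8649 ≈ 0.00011562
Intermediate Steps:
A(R, m) = 0
1/((-3*(A(3, H) + o(6)) - 99)²) = 1/((-3*(0 - 2) - 99)²) = 1/((-3*(-2) - 99)²) = 1/((6 - 99)²) = 1/((-93)²) = 1/8649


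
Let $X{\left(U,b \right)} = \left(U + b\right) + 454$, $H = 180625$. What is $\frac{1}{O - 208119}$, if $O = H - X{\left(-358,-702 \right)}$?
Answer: $- \frac{1}{26888} \approx -3.7191 \cdot 10^{-5}$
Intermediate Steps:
$X{\left(U,b \right)} = 454 + U + b$
$O = 181231$ ($O = 180625 - \left(454 - 358 - 702\right) = 180625 - -606 = 180625 + 606 = 181231$)
$\frac{1}{O - 208119} = \frac{1}{181231 - 208119} = \frac{1}{-26888} = - \frac{1}{26888}$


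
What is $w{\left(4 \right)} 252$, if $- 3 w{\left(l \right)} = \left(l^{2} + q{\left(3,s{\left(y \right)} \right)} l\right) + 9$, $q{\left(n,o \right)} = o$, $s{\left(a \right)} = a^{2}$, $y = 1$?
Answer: $-2436$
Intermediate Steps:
$w{\left(l \right)} = -3 - \frac{l}{3} - \frac{l^{2}}{3}$ ($w{\left(l \right)} = - \frac{\left(l^{2} + 1^{2} l\right) + 9}{3} = - \frac{\left(l^{2} + 1 l\right) + 9}{3} = - \frac{\left(l^{2} + l\right) + 9}{3} = - \frac{\left(l + l^{2}\right) + 9}{3} = - \frac{9 + l + l^{2}}{3} = -3 - \frac{l}{3} - \frac{l^{2}}{3}$)
$w{\left(4 \right)} 252 = \left(-3 - \frac{4}{3} - \frac{4^{2}}{3}\right) 252 = \left(-3 - \frac{4}{3} - \frac{16}{3}\right) 252 = \left(- \frac{29}{3}\right) 252 = -2436$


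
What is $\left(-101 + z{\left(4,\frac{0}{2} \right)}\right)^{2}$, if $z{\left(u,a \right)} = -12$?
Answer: $12769$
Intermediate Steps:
$\left(-101 + z{\left(4,\frac{0}{2} \right)}\right)^{2} = \left(-101 - 12\right)^{2} = \left(-113\right)^{2} = 12769$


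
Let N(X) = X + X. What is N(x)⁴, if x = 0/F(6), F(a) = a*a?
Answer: 0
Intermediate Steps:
F(a) = a²
x = 0 (x = 0/(6²) = 0/36 = 0*(1/36) = 0)
N(X) = 2*X
N(x)⁴ = (2*0)⁴ = 0⁴ = 0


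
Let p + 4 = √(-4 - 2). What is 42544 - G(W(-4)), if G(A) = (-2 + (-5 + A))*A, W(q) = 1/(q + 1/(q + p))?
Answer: (11231145*√6 + 42244454*I)/(3*(88*√6 + 331*I)) ≈ 42542.0 + 0.01548*I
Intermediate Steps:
p = -4 + I*√6 (p = -4 + √(-4 - 2) = -4 + √(-6) = -4 + I*√6 ≈ -4.0 + 2.4495*I)
W(q) = 1/(q + 1/(-4 + q + I*√6)) (W(q) = 1/(q + 1/(q + (-4 + I*√6))) = 1/(q + 1/(-4 + q + I*√6)))
G(A) = A*(-7 + A) (G(A) = (-7 + A)*A = A*(-7 + A))
42544 - G(W(-4)) = 42544 - (-4 - 4 + I*√6)/(1 + (-4)² - 1*(-4)*(4 - I*√6))*(-7 + (-4 - 4 + I*√6)/(1 + (-4)² - 1*(-4)*(4 - I*√6))) = 42544 - (-8 + I*√6)/(1 + 16 + (16 - 4*I*√6))*(-7 + (-8 + I*√6)/(1 + 16 + (16 - 4*I*√6))) = 42544 - (-8 + I*√6)/(33 - 4*I*√6)*(-7 + (-8 + I*√6)/(33 - 4*I*√6)) = 42544 - (-8 + I*√6)*(-7 + (-8 + I*√6)/(33 - 4*I*√6))/(33 - 4*I*√6)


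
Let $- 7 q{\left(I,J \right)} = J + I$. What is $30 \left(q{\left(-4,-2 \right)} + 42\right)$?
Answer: $\frac{9000}{7} \approx 1285.7$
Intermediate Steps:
$q{\left(I,J \right)} = - \frac{I}{7} - \frac{J}{7}$ ($q{\left(I,J \right)} = - \frac{J + I}{7} = - \frac{I + J}{7} = - \frac{I}{7} - \frac{J}{7}$)
$30 \left(q{\left(-4,-2 \right)} + 42\right) = 30 \left(\left(\left(- \frac{1}{7}\right) \left(-4\right) - - \frac{2}{7}\right) + 42\right) = 30 \left(\left(\frac{4}{7} + \frac{2}{7}\right) + 42\right) = 30 \left(\frac{6}{7} + 42\right) = 30 \cdot \frac{300}{7} = \frac{9000}{7}$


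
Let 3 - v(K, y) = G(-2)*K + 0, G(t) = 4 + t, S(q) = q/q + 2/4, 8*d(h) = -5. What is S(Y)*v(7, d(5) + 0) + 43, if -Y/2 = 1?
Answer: 53/2 ≈ 26.500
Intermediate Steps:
Y = -2 (Y = -2*1 = -2)
d(h) = -5/8 (d(h) = (1/8)*(-5) = -5/8)
S(q) = 3/2 (S(q) = 1 + 2*(1/4) = 1 + 1/2 = 3/2)
v(K, y) = 3 - 2*K (v(K, y) = 3 - ((4 - 2)*K + 0) = 3 - (2*K + 0) = 3 - 2*K)
S(Y)*v(7, d(5) + 0) + 43 = 3*(3 - 2*7)/2 + 43 = 3*(3 - 14)/2 + 43 = (3/2)*(-11) + 43 = -33/2 + 43 = 53/2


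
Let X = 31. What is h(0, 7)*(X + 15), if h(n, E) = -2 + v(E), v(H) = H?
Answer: 230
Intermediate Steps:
h(n, E) = -2 + E
h(0, 7)*(X + 15) = (-2 + 7)*(31 + 15) = 5*46 = 230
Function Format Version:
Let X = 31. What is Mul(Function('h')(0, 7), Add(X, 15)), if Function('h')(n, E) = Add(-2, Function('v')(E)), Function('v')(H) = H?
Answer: 230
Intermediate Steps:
Function('h')(n, E) = Add(-2, E)
Mul(Function('h')(0, 7), Add(X, 15)) = Mul(Add(-2, 7), Add(31, 15)) = Mul(5, 46) = 230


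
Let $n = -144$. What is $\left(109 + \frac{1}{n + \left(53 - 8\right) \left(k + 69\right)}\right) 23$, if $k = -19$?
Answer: $\frac{5279765}{2106} \approx 2507.0$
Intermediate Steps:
$\left(109 + \frac{1}{n + \left(53 - 8\right) \left(k + 69\right)}\right) 23 = \left(109 + \frac{1}{-144 + \left(53 - 8\right) \left(-19 + 69\right)}\right) 23 = \left(109 + \frac{1}{-144 + 45 \cdot 50}\right) 23 = \left(109 + \frac{1}{-144 + 2250}\right) 23 = \left(109 + \frac{1}{2106}\right) 23 = \frac{229555}{2106} \cdot 23 = \frac{5279765}{2106}$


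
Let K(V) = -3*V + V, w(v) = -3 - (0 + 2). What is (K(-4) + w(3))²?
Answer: 9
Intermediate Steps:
w(v) = -5 (w(v) = -3 - 1*2 = -3 - 2 = -5)
K(V) = -2*V
(K(-4) + w(3))² = (-2*(-4) - 5)² = (8 - 5)² = 3² = 9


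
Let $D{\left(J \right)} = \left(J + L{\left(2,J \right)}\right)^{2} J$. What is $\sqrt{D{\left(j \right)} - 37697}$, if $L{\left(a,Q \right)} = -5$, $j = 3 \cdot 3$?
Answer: $47 i \sqrt{17} \approx 193.79 i$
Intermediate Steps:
$j = 9$
$D{\left(J \right)} = J \left(-5 + J\right)^{2}$ ($D{\left(J \right)} = \left(J - 5\right)^{2} J = \left(-5 + J\right)^{2} J = J \left(-5 + J\right)^{2}$)
$\sqrt{D{\left(j \right)} - 37697} = \sqrt{9 \left(-5 + 9\right)^{2} - 37697} = \sqrt{9 \cdot 4^{2} - 37697} = \sqrt{9 \cdot 16 - 37697} = \sqrt{144 - 37697} = \sqrt{-37553} = 47 i \sqrt{17}$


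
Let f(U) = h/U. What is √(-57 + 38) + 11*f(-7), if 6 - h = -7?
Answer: -143/7 + I*√19 ≈ -20.429 + 4.3589*I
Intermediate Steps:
h = 13 (h = 6 - 1*(-7) = 6 + 7 = 13)
f(U) = 13/U
√(-57 + 38) + 11*f(-7) = √(-57 + 38) + 11*(13/(-7)) = √(-19) + 11*(13*(-⅐)) = I*√19 + 11*(-13/7) = I*√19 - 143/7 = -143/7 + I*√19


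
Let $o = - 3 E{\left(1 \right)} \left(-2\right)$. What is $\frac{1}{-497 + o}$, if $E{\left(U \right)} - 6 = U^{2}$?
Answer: $- \frac{1}{455} \approx -0.0021978$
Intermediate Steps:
$E{\left(U \right)} = 6 + U^{2}$
$o = 42$ ($o = - 3 \left(6 + 1^{2}\right) \left(-2\right) = - 3 \left(6 + 1\right) \left(-2\right) = \left(-3\right) 7 \left(-2\right) = \left(-21\right) \left(-2\right) = 42$)
$\frac{1}{-497 + o} = \frac{1}{-497 + 42} = \frac{1}{-455} = - \frac{1}{455}$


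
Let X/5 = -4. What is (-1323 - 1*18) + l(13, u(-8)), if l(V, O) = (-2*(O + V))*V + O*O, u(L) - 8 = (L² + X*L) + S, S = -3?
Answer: 44808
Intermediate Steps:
X = -20 (X = 5*(-4) = -20)
u(L) = 5 + L² - 20*L (u(L) = 8 + ((L² - 20*L) - 3) = 8 + (-3 + L² - 20*L) = 5 + L² - 20*L)
l(V, O) = O² + V*(-2*O - 2*V) (l(V, O) = (-2*O - 2*V)*V + O² = V*(-2*O - 2*V) + O² = O² + V*(-2*O - 2*V))
(-1323 - 1*18) + l(13, u(-8)) = (-1323 - 1*18) + ((5 + (-8)² - 20*(-8))² - 2*13² - 2*(5 + (-8)² - 20*(-8))*13) = (-1323 - 18) + ((5 + 64 + 160)² - 2*169 - 2*(5 + 64 + 160)*13) = -1341 + (229² - 338 - 2*229*13) = -1341 + (52441 - 338 - 5954) = -1341 + 46149 = 44808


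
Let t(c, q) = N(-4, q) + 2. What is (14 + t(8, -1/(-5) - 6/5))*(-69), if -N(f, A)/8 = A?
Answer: -1656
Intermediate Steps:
N(f, A) = -8*A
t(c, q) = 2 - 8*q (t(c, q) = -8*q + 2 = 2 - 8*q)
(14 + t(8, -1/(-5) - 6/5))*(-69) = (14 + (2 - 8*(-1/(-5) - 6/5)))*(-69) = (14 + (2 - 8*(-1*(-⅕) - 6*⅕)))*(-69) = (14 + (2 - 8*(⅕ - 6/5)))*(-69) = (14 + (2 - 8*(-1)))*(-69) = (14 + (2 + 8))*(-69) = (14 + 10)*(-69) = 24*(-69) = -1656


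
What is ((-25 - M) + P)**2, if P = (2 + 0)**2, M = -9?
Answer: 144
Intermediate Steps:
P = 4 (P = 2**2 = 4)
((-25 - M) + P)**2 = ((-25 - 1*(-9)) + 4)**2 = ((-25 + 9) + 4)**2 = (-16 + 4)**2 = (-12)**2 = 144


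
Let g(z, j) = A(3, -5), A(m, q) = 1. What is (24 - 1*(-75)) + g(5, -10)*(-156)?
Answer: -57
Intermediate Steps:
g(z, j) = 1
(24 - 1*(-75)) + g(5, -10)*(-156) = (24 - 1*(-75)) + 1*(-156) = (24 + 75) - 156 = 99 - 156 = -57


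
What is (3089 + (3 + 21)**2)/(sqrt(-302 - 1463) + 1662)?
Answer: 6091230/2764009 - 3665*I*sqrt(1765)/2764009 ≈ 2.2038 - 0.055707*I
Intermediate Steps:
(3089 + (3 + 21)**2)/(sqrt(-302 - 1463) + 1662) = (3089 + 24**2)/(sqrt(-1765) + 1662) = (3089 + 576)/(I*sqrt(1765) + 1662) = 3665/(1662 + I*sqrt(1765))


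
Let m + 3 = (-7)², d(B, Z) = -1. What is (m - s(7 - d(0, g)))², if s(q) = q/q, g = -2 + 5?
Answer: 2025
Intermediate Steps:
g = 3
m = 46 (m = -3 + (-7)² = -3 + 49 = 46)
s(q) = 1
(m - s(7 - d(0, g)))² = (46 - 1*1)² = (46 - 1)² = 45² = 2025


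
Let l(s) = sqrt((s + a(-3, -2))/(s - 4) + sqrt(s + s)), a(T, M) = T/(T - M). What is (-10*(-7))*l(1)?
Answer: 70*sqrt(-12 + 9*sqrt(2))/3 ≈ 19.908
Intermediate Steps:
l(s) = sqrt(sqrt(2)*sqrt(s) + (3 + s)/(-4 + s)) (l(s) = sqrt((s - 1*(-3)/(-2 - 1*(-3)))/(s - 4) + sqrt(s + s)) = sqrt((s - 1*(-3)/(-2 + 3))/(-4 + s) + sqrt(2*s)) = sqrt((s - 1*(-3)/1)/(-4 + s) + sqrt(2)*sqrt(s)) = sqrt((s - 1*(-3)*1)/(-4 + s) + sqrt(2)*sqrt(s)) = sqrt((s + 3)/(-4 + s) + sqrt(2)*sqrt(s)) = sqrt((3 + s)/(-4 + s) + sqrt(2)*sqrt(s)) = sqrt(sqrt(2)*sqrt(s) + (3 + s)/(-4 + s)))
(-10*(-7))*l(1) = (-10*(-7))*sqrt((3 + 1 + sqrt(2)*sqrt(1)*(-4 + 1))/(-4 + 1)) = 70*sqrt((3 + 1 + sqrt(2)*1*(-3))/(-3)) = 70*sqrt(-(3 + 1 - 3*sqrt(2))/3) = 70*sqrt(-(4 - 3*sqrt(2))/3) = 70*sqrt(-4/3 + sqrt(2))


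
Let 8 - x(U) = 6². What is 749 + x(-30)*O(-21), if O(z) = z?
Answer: 1337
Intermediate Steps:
x(U) = -28 (x(U) = 8 - 1*6² = 8 - 1*36 = 8 - 36 = -28)
749 + x(-30)*O(-21) = 749 - 28*(-21) = 749 + 588 = 1337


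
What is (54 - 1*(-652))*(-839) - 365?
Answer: -592699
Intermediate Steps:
(54 - 1*(-652))*(-839) - 365 = (54 + 652)*(-839) - 365 = 706*(-839) - 365 = -592334 - 365 = -592699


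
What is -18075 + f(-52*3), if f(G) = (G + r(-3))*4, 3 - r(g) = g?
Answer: -18675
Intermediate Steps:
r(g) = 3 - g
f(G) = 24 + 4*G (f(G) = (G + (3 - 1*(-3)))*4 = (G + (3 + 3))*4 = (G + 6)*4 = (6 + G)*4 = 24 + 4*G)
-18075 + f(-52*3) = -18075 + (24 + 4*(-52*3)) = -18075 + (24 + 4*(-156)) = -18075 + (24 - 624) = -18075 - 600 = -18675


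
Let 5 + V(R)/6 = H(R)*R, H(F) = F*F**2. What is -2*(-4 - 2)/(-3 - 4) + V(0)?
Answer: -222/7 ≈ -31.714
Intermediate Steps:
H(F) = F**3
V(R) = -30 + 6*R**4 (V(R) = -30 + 6*(R**3*R) = -30 + 6*R**4)
-2*(-4 - 2)/(-3 - 4) + V(0) = -2*(-4 - 2)/(-3 - 4) + (-30 + 6*0**4) = -(-12)/(-7) + (-30 + 6*0) = -(-12)*(-1)/7 + (-30 + 0) = -2*6/7 - 30 = -12/7 - 30 = -222/7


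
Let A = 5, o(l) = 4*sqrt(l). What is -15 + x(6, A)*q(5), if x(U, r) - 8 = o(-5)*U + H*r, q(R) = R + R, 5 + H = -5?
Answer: -435 + 240*I*sqrt(5) ≈ -435.0 + 536.66*I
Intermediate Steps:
H = -10 (H = -5 - 5 = -10)
q(R) = 2*R
x(U, r) = 8 - 10*r + 4*I*U*sqrt(5) (x(U, r) = 8 + ((4*sqrt(-5))*U - 10*r) = 8 + ((4*(I*sqrt(5)))*U - 10*r) = 8 + ((4*I*sqrt(5))*U - 10*r) = 8 + (4*I*U*sqrt(5) - 10*r) = 8 + (-10*r + 4*I*U*sqrt(5)) = 8 - 10*r + 4*I*U*sqrt(5))
-15 + x(6, A)*q(5) = -15 + (8 - 10*5 + 4*I*6*sqrt(5))*(2*5) = -15 + (8 - 50 + 24*I*sqrt(5))*10 = -15 + (-42 + 24*I*sqrt(5))*10 = -15 + (-420 + 240*I*sqrt(5)) = -435 + 240*I*sqrt(5)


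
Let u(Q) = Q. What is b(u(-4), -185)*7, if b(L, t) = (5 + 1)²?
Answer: 252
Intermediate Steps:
b(L, t) = 36 (b(L, t) = 6² = 36)
b(u(-4), -185)*7 = 36*7 = 252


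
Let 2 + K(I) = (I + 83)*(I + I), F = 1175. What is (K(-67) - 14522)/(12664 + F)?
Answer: -5556/4613 ≈ -1.2044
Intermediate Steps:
K(I) = -2 + 2*I*(83 + I) (K(I) = -2 + (I + 83)*(I + I) = -2 + (83 + I)*(2*I) = -2 + 2*I*(83 + I))
(K(-67) - 14522)/(12664 + F) = ((-2 + 2*(-67)² + 166*(-67)) - 14522)/(12664 + 1175) = ((-2 + 2*4489 - 11122) - 14522)/13839 = ((-2 + 8978 - 11122) - 14522)*(1/13839) = (-2146 - 14522)*(1/13839) = -16668*1/13839 = -5556/4613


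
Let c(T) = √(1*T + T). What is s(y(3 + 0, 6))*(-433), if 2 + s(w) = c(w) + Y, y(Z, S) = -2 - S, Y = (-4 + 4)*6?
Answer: 866 - 1732*I ≈ 866.0 - 1732.0*I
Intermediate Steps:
Y = 0 (Y = 0*6 = 0)
c(T) = √2*√T (c(T) = √(T + T) = √(2*T) = √2*√T)
s(w) = -2 + √2*√w (s(w) = -2 + (√2*√w + 0) = -2 + √2*√w)
s(y(3 + 0, 6))*(-433) = (-2 + √2*√(-2 - 1*6))*(-433) = (-2 + √2*√(-2 - 6))*(-433) = (-2 + √2*√(-8))*(-433) = (-2 + √2*(2*I*√2))*(-433) = (-2 + 4*I)*(-433) = 866 - 1732*I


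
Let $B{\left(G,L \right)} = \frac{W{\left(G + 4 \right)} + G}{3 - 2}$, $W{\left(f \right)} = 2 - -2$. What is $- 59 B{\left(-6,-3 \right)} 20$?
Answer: $2360$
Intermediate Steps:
$W{\left(f \right)} = 4$ ($W{\left(f \right)} = 2 + 2 = 4$)
$B{\left(G,L \right)} = 4 + G$ ($B{\left(G,L \right)} = \frac{4 + G}{3 - 2} = \frac{4 + G}{1} = \left(4 + G\right) 1 = 4 + G$)
$- 59 B{\left(-6,-3 \right)} 20 = - 59 \left(4 - 6\right) 20 = \left(-59\right) \left(-2\right) 20 = 118 \cdot 20 = 2360$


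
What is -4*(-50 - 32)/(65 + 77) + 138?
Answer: 9962/71 ≈ 140.31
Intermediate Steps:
-4*(-50 - 32)/(65 + 77) + 138 = -(-328)/142 + 138 = -4*(-41/71) + 138 = 164/71 + 138 = 9962/71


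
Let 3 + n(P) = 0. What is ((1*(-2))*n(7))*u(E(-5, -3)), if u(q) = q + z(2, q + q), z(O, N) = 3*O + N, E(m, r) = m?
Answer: -54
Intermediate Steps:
z(O, N) = N + 3*O
n(P) = -3 (n(P) = -3 + 0 = -3)
u(q) = 6 + 3*q (u(q) = q + ((q + q) + 3*2) = q + (2*q + 6) = q + (6 + 2*q) = 6 + 3*q)
((1*(-2))*n(7))*u(E(-5, -3)) = ((1*(-2))*(-3))*(6 + 3*(-5)) = (-2*(-3))*(6 - 15) = 6*(-9) = -54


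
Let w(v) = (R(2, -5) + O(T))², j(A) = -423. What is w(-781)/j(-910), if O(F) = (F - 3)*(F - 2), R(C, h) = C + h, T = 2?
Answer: -1/47 ≈ -0.021277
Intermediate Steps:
O(F) = (-3 + F)*(-2 + F)
w(v) = 9 (w(v) = ((2 - 5) + (6 + 2² - 5*2))² = (-3 + (6 + 4 - 10))² = (-3 + 0)² = (-3)² = 9)
w(-781)/j(-910) = 9/(-423) = 9*(-1/423) = -1/47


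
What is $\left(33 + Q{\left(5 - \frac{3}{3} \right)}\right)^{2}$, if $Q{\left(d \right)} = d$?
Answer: $1369$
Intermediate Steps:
$\left(33 + Q{\left(5 - \frac{3}{3} \right)}\right)^{2} = \left(33 + \left(5 - \frac{3}{3}\right)\right)^{2} = \left(33 + \left(5 - 1\right)\right)^{2} = \left(33 + 4\right)^{2} = 37^{2} = 1369$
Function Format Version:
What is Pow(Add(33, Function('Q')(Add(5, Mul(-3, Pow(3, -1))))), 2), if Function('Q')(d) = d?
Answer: 1369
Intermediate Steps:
Pow(Add(33, Function('Q')(Add(5, Mul(-3, Pow(3, -1))))), 2) = Pow(Add(33, Add(5, Mul(-3, Pow(3, -1)))), 2) = Pow(Add(33, Add(5, Mul(-3, Rational(1, 3)))), 2) = Pow(Add(33, Add(5, -1)), 2) = Pow(Add(33, 4), 2) = Pow(37, 2) = 1369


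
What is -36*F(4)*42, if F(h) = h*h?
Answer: -24192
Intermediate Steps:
F(h) = h**2
-36*F(4)*42 = -36*4**2*42 = -36*16*42 = -576*42 = -24192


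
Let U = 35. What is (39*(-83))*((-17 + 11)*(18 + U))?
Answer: 1029366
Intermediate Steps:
(39*(-83))*((-17 + 11)*(18 + U)) = (39*(-83))*((-17 + 11)*(18 + 35)) = -(-19422)*53 = -3237*(-318) = 1029366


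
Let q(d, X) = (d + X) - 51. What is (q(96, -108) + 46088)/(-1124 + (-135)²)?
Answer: 6575/2443 ≈ 2.6914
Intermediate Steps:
q(d, X) = -51 + X + d (q(d, X) = (X + d) - 51 = -51 + X + d)
(q(96, -108) + 46088)/(-1124 + (-135)²) = ((-51 - 108 + 96) + 46088)/(-1124 + (-135)²) = (-63 + 46088)/(-1124 + 18225) = 46025/17101 = 46025*(1/17101) = 6575/2443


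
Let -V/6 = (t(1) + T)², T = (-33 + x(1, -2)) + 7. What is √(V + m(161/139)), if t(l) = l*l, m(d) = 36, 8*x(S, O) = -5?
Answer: I*√249846/8 ≈ 62.481*I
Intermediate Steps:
x(S, O) = -5/8 (x(S, O) = (⅛)*(-5) = -5/8)
t(l) = l²
T = -213/8 (T = (-33 - 5/8) + 7 = -269/8 + 7 = -213/8 ≈ -26.625)
V = -126075/32 (V = -6*(1² - 213/8)² = -6*(1 - 213/8)² = -6*(-205/8)² = -6*42025/64 = -126075/32 ≈ -3939.8)
√(V + m(161/139)) = √(-126075/32 + 36) = √(-124923/32) = I*√249846/8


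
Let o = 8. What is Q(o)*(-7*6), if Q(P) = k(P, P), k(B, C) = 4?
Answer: -168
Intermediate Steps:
Q(P) = 4
Q(o)*(-7*6) = 4*(-7*6) = 4*(-42) = -168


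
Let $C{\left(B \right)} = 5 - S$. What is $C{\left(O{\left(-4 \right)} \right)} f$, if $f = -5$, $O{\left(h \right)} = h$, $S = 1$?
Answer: $-20$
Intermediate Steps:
$C{\left(B \right)} = 4$ ($C{\left(B \right)} = 5 - 1 = 4$)
$C{\left(O{\left(-4 \right)} \right)} f = 4 \left(-5\right) = -20$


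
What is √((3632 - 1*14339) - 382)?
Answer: I*√11089 ≈ 105.3*I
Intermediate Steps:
√((3632 - 1*14339) - 382) = √((3632 - 14339) - 382) = √(-10707 - 382) = √(-11089) = I*√11089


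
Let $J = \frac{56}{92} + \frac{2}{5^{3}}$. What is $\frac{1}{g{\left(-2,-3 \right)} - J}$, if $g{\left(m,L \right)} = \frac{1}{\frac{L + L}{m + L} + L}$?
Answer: $- \frac{25875}{30539} \approx -0.84728$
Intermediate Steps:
$J = \frac{1796}{2875}$ ($J = 56 \cdot \frac{1}{92} + \frac{2}{125} = \frac{14}{23} + 2 \cdot \frac{1}{125} = \frac{14}{23} + \frac{2}{125} = \frac{1796}{2875} \approx 0.6247$)
$g{\left(m,L \right)} = \frac{1}{L + \frac{2 L}{L + m}}$ ($g{\left(m,L \right)} = \frac{1}{\frac{2 L}{L + m} + L} = \frac{1}{L + \frac{2 L}{L + m}}$)
$\frac{1}{g{\left(-2,-3 \right)} - J} = \frac{1}{\frac{-3 - 2}{\left(-3\right) \left(2 - 3 - 2\right)} - \frac{1796}{2875}} = \frac{1}{\left(- \frac{1}{3}\right) \frac{1}{-3} \left(-5\right) - \frac{1796}{2875}} = \frac{1}{\left(- \frac{1}{3}\right) \left(- \frac{1}{3}\right) \left(-5\right) - \frac{1796}{2875}} = \frac{1}{- \frac{5}{9} - \frac{1796}{2875}} = \frac{1}{- \frac{30539}{25875}} = - \frac{25875}{30539}$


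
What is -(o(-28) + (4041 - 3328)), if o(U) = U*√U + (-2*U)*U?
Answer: 855 + 56*I*√7 ≈ 855.0 + 148.16*I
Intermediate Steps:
o(U) = U^(3/2) - 2*U²
-(o(-28) + (4041 - 3328)) = -(((-28)^(3/2) - 2*(-28)²) + (4041 - 3328)) = -((-56*I*√7 - 2*784) + 713) = -((-56*I*√7 - 1568) + 713) = -((-1568 - 56*I*√7) + 713) = -(-855 - 56*I*√7) = 855 + 56*I*√7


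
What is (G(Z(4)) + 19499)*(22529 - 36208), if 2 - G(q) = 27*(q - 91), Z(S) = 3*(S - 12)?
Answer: -309227474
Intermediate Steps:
Z(S) = -36 + 3*S (Z(S) = 3*(-12 + S) = -36 + 3*S)
G(q) = 2459 - 27*q (G(q) = 2 - 27*(q - 91) = 2 - 27*(-91 + q) = 2 - (-2457 + 27*q) = 2 + (2457 - 27*q) = 2459 - 27*q)
(G(Z(4)) + 19499)*(22529 - 36208) = ((2459 - 27*(-36 + 3*4)) + 19499)*(22529 - 36208) = ((2459 - 27*(-36 + 12)) + 19499)*(-13679) = ((2459 - 27*(-24)) + 19499)*(-13679) = ((2459 + 648) + 19499)*(-13679) = (3107 + 19499)*(-13679) = 22606*(-13679) = -309227474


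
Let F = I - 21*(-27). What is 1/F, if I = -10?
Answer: 1/557 ≈ 0.0017953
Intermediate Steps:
F = 557 (F = -10 - 21*(-27) = -10 + 567 = 557)
1/F = 1/557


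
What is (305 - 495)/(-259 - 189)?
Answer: 95/224 ≈ 0.42411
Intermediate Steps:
(305 - 495)/(-259 - 189) = -190/(-448) = -190*(-1/448) = 95/224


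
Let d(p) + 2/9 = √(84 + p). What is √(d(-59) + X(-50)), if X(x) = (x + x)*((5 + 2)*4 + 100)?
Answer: I*√115157/3 ≈ 113.12*I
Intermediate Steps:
X(x) = 256*x (X(x) = (2*x)*(7*4 + 100) = (2*x)*(28 + 100) = (2*x)*128 = 256*x)
d(p) = -2/9 + √(84 + p)
√(d(-59) + X(-50)) = √((-2/9 + √(84 - 59)) + 256*(-50)) = √((-2/9 + √25) - 12800) = √((-2/9 + 5) - 12800) = √(43/9 - 12800) = √(-115157/9) = I*√115157/3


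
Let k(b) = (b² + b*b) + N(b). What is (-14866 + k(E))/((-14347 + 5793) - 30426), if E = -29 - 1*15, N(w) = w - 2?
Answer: 552/1949 ≈ 0.28322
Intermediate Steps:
N(w) = -2 + w
E = -44 (E = -29 - 15 = -44)
k(b) = -2 + b + 2*b² (k(b) = (b² + b*b) + (-2 + b) = (b² + b²) + (-2 + b) = 2*b² + (-2 + b) = -2 + b + 2*b²)
(-14866 + k(E))/((-14347 + 5793) - 30426) = (-14866 + (-2 - 44 + 2*(-44)²))/((-14347 + 5793) - 30426) = (-14866 + (-2 - 44 + 2*1936))/(-8554 - 30426) = (-14866 + (-2 - 44 + 3872))/(-38980) = (-14866 + 3826)*(-1/38980) = -11040*(-1/38980) = 552/1949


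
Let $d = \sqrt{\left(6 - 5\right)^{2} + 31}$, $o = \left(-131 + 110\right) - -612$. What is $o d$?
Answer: $2364 \sqrt{2} \approx 3343.2$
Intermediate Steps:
$o = 591$ ($o = -21 + 612 = 591$)
$d = 4 \sqrt{2}$ ($d = \sqrt{1^{2} + 31} = \sqrt{1 + 31} = \sqrt{32} = 4 \sqrt{2} \approx 5.6569$)
$o d = 591 \cdot 4 \sqrt{2} = 2364 \sqrt{2}$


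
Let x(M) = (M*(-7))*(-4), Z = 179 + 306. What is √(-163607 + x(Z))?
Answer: I*√150027 ≈ 387.33*I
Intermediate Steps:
Z = 485
x(M) = 28*M (x(M) = -7*M*(-4) = 28*M)
√(-163607 + x(Z)) = √(-163607 + 28*485) = √(-163607 + 13580) = √(-150027) = I*√150027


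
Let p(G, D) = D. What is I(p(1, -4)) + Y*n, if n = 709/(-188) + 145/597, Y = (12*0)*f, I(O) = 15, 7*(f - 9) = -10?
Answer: 15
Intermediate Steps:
f = 53/7 (f = 9 + (⅐)*(-10) = 9 - 10/7 = 53/7 ≈ 7.5714)
Y = 0 (Y = (12*0)*(53/7) = 0*(53/7) = 0)
n = -396013/112236 (n = 709*(-1/188) + 145*(1/597) = -709/188 + 145/597 = -396013/112236 ≈ -3.5284)
I(p(1, -4)) + Y*n = 15 + 0*(-396013/112236) = 15 + 0 = 15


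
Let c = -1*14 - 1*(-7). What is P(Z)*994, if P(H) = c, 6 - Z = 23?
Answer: -6958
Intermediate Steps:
Z = -17 (Z = 6 - 1*23 = 6 - 23 = -17)
c = -7 (c = -14 + 7 = -7)
P(H) = -7
P(Z)*994 = -7*994 = -6958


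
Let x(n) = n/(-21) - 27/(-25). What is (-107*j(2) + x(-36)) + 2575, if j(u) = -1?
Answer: 469839/175 ≈ 2684.8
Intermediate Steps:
x(n) = 27/25 - n/21 (x(n) = n*(-1/21) - 27*(-1/25) = -n/21 + 27/25 = 27/25 - n/21)
(-107*j(2) + x(-36)) + 2575 = (-107*(-1) + (27/25 - 1/21*(-36))) + 2575 = (107 + (27/25 + 12/7)) + 2575 = (107 + 489/175) + 2575 = 19214/175 + 2575 = 469839/175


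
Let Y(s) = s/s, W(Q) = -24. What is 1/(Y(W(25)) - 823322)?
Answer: -1/823321 ≈ -1.2146e-6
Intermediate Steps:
Y(s) = 1
1/(Y(W(25)) - 823322) = 1/(1 - 823322) = 1/(-823321) = -1/823321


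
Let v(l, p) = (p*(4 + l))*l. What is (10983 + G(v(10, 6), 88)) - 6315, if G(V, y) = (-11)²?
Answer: 4789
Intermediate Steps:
v(l, p) = l*p*(4 + l)
G(V, y) = 121
(10983 + G(v(10, 6), 88)) - 6315 = (10983 + 121) - 6315 = 11104 - 6315 = 4789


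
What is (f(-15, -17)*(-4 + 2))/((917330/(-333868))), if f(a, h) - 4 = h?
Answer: -4340284/458665 ≈ -9.4629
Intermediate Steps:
f(a, h) = 4 + h
(f(-15, -17)*(-4 + 2))/((917330/(-333868))) = ((4 - 17)*(-4 + 2))/((917330/(-333868))) = (-13*(-2))/((917330*(-1/333868))) = 26/(-458665/166934) = 26*(-166934/458665) = -4340284/458665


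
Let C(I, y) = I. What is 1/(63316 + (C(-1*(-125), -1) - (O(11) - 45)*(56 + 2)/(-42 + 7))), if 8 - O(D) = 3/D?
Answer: 77/4880201 ≈ 1.5778e-5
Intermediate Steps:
O(D) = 8 - 3/D
1/(63316 + (C(-1*(-125), -1) - (O(11) - 45)*(56 + 2)/(-42 + 7))) = 1/(63316 + (-1*(-125) - ((8 - 3/11) - 45)*(56 + 2)/(-42 + 7))) = 1/(63316 + (125 - ((8 - 3*1/11) - 45)*58/(-35))) = 1/(63316 + (125 - ((8 - 3/11) - 45)*58*(-1/35))) = 1/(63316 + (125 - (85/11 - 45)*(-58)/35)) = 1/(63316 + (125 - (-410)*(-58)/(11*35))) = 1/(63316 + (125 - 1*4756/77)) = 1/(63316 + (125 - 4756/77)) = 1/(63316 + 4869/77) = 1/(4880201/77) = 77/4880201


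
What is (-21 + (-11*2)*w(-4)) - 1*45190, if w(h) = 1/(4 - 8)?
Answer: -90411/2 ≈ -45206.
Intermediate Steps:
w(h) = -¼ (w(h) = 1/(-4) = -¼)
(-21 + (-11*2)*w(-4)) - 1*45190 = (-21 - 11*2*(-¼)) - 1*45190 = (-21 - 22*(-¼)) - 45190 = (-21 + 11/2) - 45190 = -31/2 - 45190 = -90411/2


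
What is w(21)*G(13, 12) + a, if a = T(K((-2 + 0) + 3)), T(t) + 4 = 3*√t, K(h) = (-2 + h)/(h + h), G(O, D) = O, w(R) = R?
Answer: 269 + 3*I*√2/2 ≈ 269.0 + 2.1213*I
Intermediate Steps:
K(h) = (-2 + h)/(2*h) (K(h) = (-2 + h)/((2*h)) = (-2 + h)*(1/(2*h)) = (-2 + h)/(2*h))
T(t) = -4 + 3*√t
a = -4 + 3*I*√2/2 (a = -4 + 3*√((-2 + ((-2 + 0) + 3))/(2*((-2 + 0) + 3))) = -4 + 3*√((-2 + (-2 + 3))/(2*(-2 + 3))) = -4 + 3*√((½)*(-2 + 1)/1) = -4 + 3*√((½)*1*(-1)) = -4 + 3*√(-½) = -4 + 3*(I*√2/2) = -4 + 3*I*√2/2 ≈ -4.0 + 2.1213*I)
w(21)*G(13, 12) + a = 21*13 + (-4 + 3*I*√2/2) = 273 + (-4 + 3*I*√2/2) = 269 + 3*I*√2/2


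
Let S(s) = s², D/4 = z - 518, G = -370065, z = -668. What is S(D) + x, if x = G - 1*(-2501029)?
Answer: 24636500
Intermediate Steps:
D = -4744 (D = 4*(-668 - 518) = 4*(-1186) = -4744)
x = 2130964 (x = -370065 - 1*(-2501029) = -370065 + 2501029 = 2130964)
S(D) + x = (-4744)² + 2130964 = 22505536 + 2130964 = 24636500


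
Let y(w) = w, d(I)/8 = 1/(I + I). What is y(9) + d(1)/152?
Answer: 343/38 ≈ 9.0263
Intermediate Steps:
d(I) = 4/I (d(I) = 8/(I + I) = 8/((2*I)) = 8*(1/(2*I)) = 4/I)
y(9) + d(1)/152 = 9 + (4/1)/152 = 9 + (4*1)/152 = 9 + (1/152)*4 = 9 + 1/38 = 343/38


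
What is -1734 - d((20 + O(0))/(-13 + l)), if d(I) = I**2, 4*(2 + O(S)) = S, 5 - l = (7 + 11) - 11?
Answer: -43386/25 ≈ -1735.4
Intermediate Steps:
l = -2 (l = 5 - ((7 + 11) - 11) = 5 - (18 - 11) = 5 - 1*7 = 5 - 7 = -2)
O(S) = -2 + S/4
-1734 - d((20 + O(0))/(-13 + l)) = -1734 - ((20 + (-2 + (1/4)*0))/(-13 - 2))**2 = -1734 - ((20 + (-2 + 0))/(-15))**2 = -1734 - ((20 - 2)*(-1/15))**2 = -1734 - (18*(-1/15))**2 = -1734 - (-6/5)**2 = -1734 - 1*36/25 = -1734 - 36/25 = -43386/25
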